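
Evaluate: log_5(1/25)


We need the exponent such that 5^? = 1/25
5^(-2) = 1/5^2 = 1/25
Therefore log_5(1/25) = -2

-2


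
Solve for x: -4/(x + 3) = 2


Multiply both sides by (x + 3): -4 = 2(x + 3)
Distribute: -4 = 2x + 6
2x = -4 - 6 = -10
x = -5

x = -5


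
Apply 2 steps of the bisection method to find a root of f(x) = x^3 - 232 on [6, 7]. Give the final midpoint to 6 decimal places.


f(x) = x^3 - 232
f(6) = -16 < 0
f(7) = 111 > 0

Step 1: midpoint = (6.000000 + 7.000000)/2 = 6.500000
  f(6.500000) = 42.625000
  f(mid) > 0, so root is in [6.000000, 6.500000]

Step 2: midpoint = (6.000000 + 6.500000)/2 = 6.250000
  f(6.250000) = 12.140625
  f(mid) > 0, so root is in [6.000000, 6.250000]

midpoint = 6.250000


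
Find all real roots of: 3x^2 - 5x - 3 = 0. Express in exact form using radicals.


Using the quadratic formula: x = (-b ± sqrt(b^2 - 4ac)) / (2a)
Here a = 3, b = -5, c = -3
Discriminant = b^2 - 4ac = (-5)^2 - 4(3)(-3) = 25 + 36 = 61
Since discriminant = 61 > 0, there are two real roots.
x = (5 ± sqrt(61)) / 6
Numerically: x ≈ 2.1350 or x ≈ -0.4684

x = (5 + sqrt(61)) / 6 or x = (5 - sqrt(61)) / 6


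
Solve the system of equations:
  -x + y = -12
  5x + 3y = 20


Using Cramer's rule:
Determinant D = (-1)(3) - (5)(1) = -3 - 5 = -8
Dx = (-12)(3) - (20)(1) = -36 - 20 = -56
Dy = (-1)(20) - (5)(-12) = -20 + 60 = 40
x = Dx/D = -56/-8 = 7
y = Dy/D = 40/-8 = -5

x = 7, y = -5


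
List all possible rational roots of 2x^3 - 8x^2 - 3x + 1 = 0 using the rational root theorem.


Rational root theorem: possible roots are ±p/q where:
  p divides the constant term (1): p ∈ {1}
  q divides the leading coefficient (2): q ∈ {1, 2}

All possible rational roots: -1, -1/2, 1/2, 1

-1, -1/2, 1/2, 1


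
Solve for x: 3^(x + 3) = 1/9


Express both sides with the same base.
1/9 = 3^(-2)
Since the bases match, equate exponents: x + 3 = -2
So x = -2 - (3) = -5

x = -5


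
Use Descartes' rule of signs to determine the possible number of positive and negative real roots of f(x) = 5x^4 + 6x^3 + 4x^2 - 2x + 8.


Descartes' rule of signs:

For positive roots, count sign changes in f(x) = 5x^4 + 6x^3 + 4x^2 - 2x + 8:
Signs of coefficients: +, +, +, -, +
Number of sign changes: 2
Possible positive real roots: 2, 0

For negative roots, examine f(-x) = 5x^4 - 6x^3 + 4x^2 + 2x + 8:
Signs of coefficients: +, -, +, +, +
Number of sign changes: 2
Possible negative real roots: 2, 0

Positive roots: 2 or 0; Negative roots: 2 or 0


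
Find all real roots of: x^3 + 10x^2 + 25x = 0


The constant term is 0, so x = 0 is a root. Factor out x:
  x(x^2 + 10x + 25) = 0
Solve the quadratic x^2 + 10x + 25 = 0: discriminant = 10^2 - 4(1)(25) = 100 - 100 = 0.
Discriminant = 0, so a double root: x = -10/2 = -5.

x = -5 (multiplicity 2), x = 0


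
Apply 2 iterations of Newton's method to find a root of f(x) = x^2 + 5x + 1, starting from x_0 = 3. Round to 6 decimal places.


Newton's method: x_(n+1) = x_n - f(x_n)/f'(x_n)
f(x) = x^2 + 5x + 1
f'(x) = 2x + 5

Iteration 1:
  f(3.000000) = 25.000000
  f'(3.000000) = 11.000000
  x_1 = 3.000000 - (25.000000)/(11.000000) = 0.727273

Iteration 2:
  f(0.727273) = 5.165289
  f'(0.727273) = 6.454545
  x_2 = 0.727273 - (5.165289)/(6.454545) = -0.072983

x_2 = -0.072983


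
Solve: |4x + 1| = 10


An absolute value equation |expr| = 10 gives two cases:
Case 1: 4x + 1 = 10
  4x = 9, so x = 9/4
Case 2: 4x + 1 = -10
  4x = -11, so x = -11/4

x = -11/4, x = 9/4


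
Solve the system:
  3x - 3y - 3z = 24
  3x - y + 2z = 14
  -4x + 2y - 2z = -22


Using Cramer's rule. Expand each determinant along the first row.
D  = 3*[(-1)*(-2) - 2*2] - (-3)*[3*(-2) - 2*(-4)] + (-3)*[3*2 - (-1)*(-4)]
  = 3*(-2) - (-3)*(2) + (-3)*(2) = -6
Dx = 24*[(-1)*(-2) - 2*2] - (-3)*[14*(-2) - 2*(-22)] + (-3)*[14*2 - (-1)*(-22)]
  = 24*(-2) - (-3)*(16) + (-3)*(6) = -18
Dy = 3*[14*(-2) - 2*(-22)] - 24*[3*(-2) - 2*(-4)] + (-3)*[3*(-22) - 14*(-4)]
  = 3*(16) - 24*(2) + (-3)*(-10) = 30
Dz = 3*[(-1)*(-22) - 14*2] - (-3)*[3*(-22) - 14*(-4)] + 24*[3*2 - (-1)*(-4)]
  = 3*(-6) - (-3)*(-10) + 24*(2) = 0
x = Dx/D = -18/-6 = 3, y = Dy/D = 30/-6 = -5, z = Dz/D = 0/-6 = 0
Check eq1: (3)(3) + (-3)(-5) + (-3)(0) = 24 = 24 ✓
Check eq2: (3)(3) + (-1)(-5) + (2)(0) = 14 = 14 ✓
Check eq3: (-4)(3) + (2)(-5) + (-2)(0) = -22 = -22 ✓

x = 3, y = -5, z = 0


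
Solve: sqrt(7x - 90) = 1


Square both sides: 7x - 90 = 1^2 = 1
7x = 1 + 90 = 91
x = 13
Check: sqrt(7*13 - 90) = sqrt(1) = 1 ✓

x = 13


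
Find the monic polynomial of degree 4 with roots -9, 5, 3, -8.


A monic polynomial with roots -9, 5, 3, -8 is:
p(x) = (x + 9)(x - 5)(x - 3)(x + 8)
After multiplying by (x + 9): x + 9
After multiplying by (x - 5): x^2 + 4x - 45
After multiplying by (x - 3): x^3 + x^2 - 57x + 135
After multiplying by (x + 8): x^4 + 9x^3 - 49x^2 - 321x + 1080

x^4 + 9x^3 - 49x^2 - 321x + 1080


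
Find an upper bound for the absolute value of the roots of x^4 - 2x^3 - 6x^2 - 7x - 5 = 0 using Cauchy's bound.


Cauchy's bound: all roots r satisfy |r| <= 1 + max(|a_i/a_n|) for i = 0,...,n-1
where a_n is the leading coefficient.

Coefficients: [1, -2, -6, -7, -5]
Leading coefficient a_n = 1
Ratios |a_i/a_n|: 2, 6, 7, 5
Maximum ratio: 7
Cauchy's bound: |r| <= 1 + 7 = 8

Upper bound = 8


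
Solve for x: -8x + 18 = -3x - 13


Starting with: -8x + 18 = -3x - 13
Move all x terms to left: (-8 + 3)x = -13 - 18
Simplify: -5x = -31
Divide both sides by -5: x = 31/5

x = 31/5


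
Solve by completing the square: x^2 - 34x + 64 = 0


Start: x^2 - 34x + 64 = 0
Move constant: x^2 - 34x = -64
Half of -34 is -17, squared is 289
Add 289 to both sides: x^2 - 34x + 289 = 225
(x - 17)^2 = 225
x - 17 = ±15
x = 17 + 15 = 32 or x = 17 - 15 = 2

x = 2, x = 32


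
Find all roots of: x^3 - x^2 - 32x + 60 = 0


Let p(x) = x^3 - x^2 - 32x + 60. By the rational root theorem (leading coefficient 1), any rational root is an integer divisor of 60: try ±1, ±2, ... in turn.
Test x = 1: value = 28 ≠ 0.
Test x = -1: value = 90 ≠ 0.
Test x = 2: value = 0 ✓, so (x - 2) is a factor.
Synthetic division by (x - 2): bring down 1; 1(2) - 1 = 1; 1(2) - 32 = -30; (-30)(2) + 60 = 0 → quotient x^2 + x - 30, remainder 0.
Solve the quadratic x^2 + x - 30 = 0: discriminant = 1^2 - 4(1)(-30) = 1 + 120 = 121.
sqrt(121) = 11, so x = (-1 ± 11)/2: x = 5 or x = -6.
Collecting all roots found:

x = -6, x = 2, x = 5


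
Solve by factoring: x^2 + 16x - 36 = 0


We need two numbers that multiply to -36 and add to 16.
Those numbers are -2 and 18 (since (-2) * 18 = -36 and (-2) + 18 = 16).
So x^2 + 16x - 36 = (x - 2)(x + 18) = 0
Setting each factor to zero: x = 2 or x = -18

x = -18, x = 2


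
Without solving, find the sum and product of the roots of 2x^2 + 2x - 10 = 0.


By Vieta's formulas for ax^2 + bx + c = 0:
  Sum of roots = -b/a
  Product of roots = c/a

Here a = 2, b = 2, c = -10
Sum = -(2)/2 = -1
Product = -10/2 = -5

Sum = -1, Product = -5


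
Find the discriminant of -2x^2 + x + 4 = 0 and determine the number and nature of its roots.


For ax^2 + bx + c = 0, discriminant D = b^2 - 4ac
Here a = -2, b = 1, c = 4
D = (1)^2 - 4(-2)(4) = 1 + 32 = 33

D = 33 > 0 but not a perfect square
The equation has 2 distinct real irrational roots.

Discriminant = 33, 2 distinct real irrational roots


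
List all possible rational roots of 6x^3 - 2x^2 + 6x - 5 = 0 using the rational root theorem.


Rational root theorem: possible roots are ±p/q where:
  p divides the constant term (-5): p ∈ {1, 5}
  q divides the leading coefficient (6): q ∈ {1, 2, 3, 6}

All possible rational roots: -5, -5/2, -5/3, -1, -5/6, -1/2, -1/3, -1/6, 1/6, 1/3, 1/2, 5/6, 1, 5/3, 5/2, 5

-5, -5/2, -5/3, -1, -5/6, -1/2, -1/3, -1/6, 1/6, 1/3, 1/2, 5/6, 1, 5/3, 5/2, 5


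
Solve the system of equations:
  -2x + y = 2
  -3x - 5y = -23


Using Cramer's rule:
Determinant D = (-2)(-5) - (-3)(1) = 10 + 3 = 13
Dx = (2)(-5) - (-23)(1) = -10 + 23 = 13
Dy = (-2)(-23) - (-3)(2) = 46 + 6 = 52
x = Dx/D = 13/13 = 1
y = Dy/D = 52/13 = 4

x = 1, y = 4


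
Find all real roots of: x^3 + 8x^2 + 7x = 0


The constant term is 0, so x = 0 is a root. Factor out x:
  x(x^2 + 8x + 7) = 0
Solve the quadratic x^2 + 8x + 7 = 0: discriminant = 8^2 - 4(1)(7) = 64 - 28 = 36.
sqrt(36) = 6, so x = (-8 ± 6)/2: x = -1 or x = -7.

x = -7, x = -1, x = 0


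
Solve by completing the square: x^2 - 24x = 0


Start: x^2 - 24x + 0 = 0
Move constant: x^2 - 24x = 0
Half of -24 is -12, squared is 144
Add 144 to both sides: x^2 - 24x + 144 = 144
(x - 12)^2 = 144
x - 12 = ±12
x = 12 + 12 = 24 or x = 12 - 12 = 0

x = 0, x = 24


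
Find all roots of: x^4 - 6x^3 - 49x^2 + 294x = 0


The constant term is 0, so x = 0 is a root. Factor out x:
  x^3 - 6x^2 - 49x + 294 = 0
Let p(x) = x^3 - 6x^2 - 49x + 294. By the rational root theorem (leading coefficient 1), any rational root is an integer divisor of 294: try ±1, ±2, ... in turn.
Test x = 1: value = 240 ≠ 0.
Test x = -1: value = 336 ≠ 0.
Test x = 2: value = 180 ≠ 0.
Test x = -2: value = 360 ≠ 0.
Test x = 3: value = 120 ≠ 0.
Test x = -3: value = 360 ≠ 0.
Test x = 6: value = 0 ✓, so (x - 6) is a factor.
Synthetic division by (x - 6): bring down 1; 1(6) - 6 = 0; 0(6) - 49 = -49; (-49)(6) + 294 = 0 → quotient x^2 - 49, remainder 0.
Solve the quadratic x^2 - 49 = 0: discriminant = 0^2 - 4(1)(-49) = 0 + 196 = 196.
sqrt(196) = 14, so x = (0 ± 14)/2: x = 7 or x = -7.
Collecting all roots found:

x = -7, x = 0, x = 6, x = 7


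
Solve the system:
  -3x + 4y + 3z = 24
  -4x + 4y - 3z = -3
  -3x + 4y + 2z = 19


Using Cramer's rule. Expand each determinant along the first row.
D  = (-3)*[4*2 - (-3)*4] - 4*[(-4)*2 - (-3)*(-3)] + 3*[(-4)*4 - 4*(-3)]
  = (-3)*(20) - 4*(-17) + 3*(-4) = -4
Dx = 24*[4*2 - (-3)*4] - 4*[(-3)*2 - (-3)*19] + 3*[(-3)*4 - 4*19]
  = 24*(20) - 4*(51) + 3*(-88) = 12
Dy = (-3)*[(-3)*2 - (-3)*19] - 24*[(-4)*2 - (-3)*(-3)] + 3*[(-4)*19 - (-3)*(-3)]
  = (-3)*(51) - 24*(-17) + 3*(-85) = 0
Dz = (-3)*[4*19 - (-3)*4] - 4*[(-4)*19 - (-3)*(-3)] + 24*[(-4)*4 - 4*(-3)]
  = (-3)*(88) - 4*(-85) + 24*(-4) = -20
x = Dx/D = 12/-4 = -3, y = Dy/D = 0/-4 = 0, z = Dz/D = -20/-4 = 5
Check eq1: (-3)(-3) + (4)(0) + (3)(5) = 24 = 24 ✓
Check eq2: (-4)(-3) + (4)(0) + (-3)(5) = -3 = -3 ✓
Check eq3: (-3)(-3) + (4)(0) + (2)(5) = 19 = 19 ✓

x = -3, y = 0, z = 5


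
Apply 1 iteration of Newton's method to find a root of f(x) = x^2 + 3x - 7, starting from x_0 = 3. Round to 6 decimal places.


Newton's method: x_(n+1) = x_n - f(x_n)/f'(x_n)
f(x) = x^2 + 3x - 7
f'(x) = 2x + 3

Iteration 1:
  f(3.000000) = 11.000000
  f'(3.000000) = 9.000000
  x_1 = 3.000000 - (11.000000)/(9.000000) = 1.777778

x_1 = 1.777778


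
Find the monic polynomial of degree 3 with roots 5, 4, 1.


A monic polynomial with roots 5, 4, 1 is:
p(x) = (x - 5)(x - 4)(x - 1)
After multiplying by (x - 5): x - 5
After multiplying by (x - 4): x^2 - 9x + 20
After multiplying by (x - 1): x^3 - 10x^2 + 29x - 20

x^3 - 10x^2 + 29x - 20


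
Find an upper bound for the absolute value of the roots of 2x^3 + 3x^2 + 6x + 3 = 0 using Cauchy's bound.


Cauchy's bound: all roots r satisfy |r| <= 1 + max(|a_i/a_n|) for i = 0,...,n-1
where a_n is the leading coefficient.

Coefficients: [2, 3, 6, 3]
Leading coefficient a_n = 2
Ratios |a_i/a_n|: 3/2, 3, 3/2
Maximum ratio: 3
Cauchy's bound: |r| <= 1 + 3 = 4

Upper bound = 4


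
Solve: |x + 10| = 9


An absolute value equation |expr| = 9 gives two cases:
Case 1: x + 10 = 9
  x = -1, so x = -1
Case 2: x + 10 = -9
  x = -19, so x = -19

x = -19, x = -1


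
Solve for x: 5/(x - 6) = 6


Multiply both sides by (x - 6): 5 = 6(x - 6)
Distribute: 5 = 6x - 36
6x = 5 + 36 = 41
x = 41/6

x = 41/6


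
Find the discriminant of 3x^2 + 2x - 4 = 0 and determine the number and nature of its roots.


For ax^2 + bx + c = 0, discriminant D = b^2 - 4ac
Here a = 3, b = 2, c = -4
D = (2)^2 - 4(3)(-4) = 4 + 48 = 52

D = 52 > 0 but not a perfect square
The equation has 2 distinct real irrational roots.

Discriminant = 52, 2 distinct real irrational roots


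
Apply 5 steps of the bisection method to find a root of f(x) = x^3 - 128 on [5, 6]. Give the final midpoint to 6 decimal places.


f(x) = x^3 - 128
f(5) = -3 < 0
f(6) = 88 > 0

Step 1: midpoint = (5.000000 + 6.000000)/2 = 5.500000
  f(5.500000) = 38.375000
  f(mid) > 0, so root is in [5.000000, 5.500000]

Step 2: midpoint = (5.000000 + 5.500000)/2 = 5.250000
  f(5.250000) = 16.703125
  f(mid) > 0, so root is in [5.000000, 5.250000]

Step 3: midpoint = (5.000000 + 5.250000)/2 = 5.125000
  f(5.125000) = 6.611328
  f(mid) > 0, so root is in [5.000000, 5.125000]

Step 4: midpoint = (5.000000 + 5.125000)/2 = 5.062500
  f(5.062500) = 1.746338
  f(mid) > 0, so root is in [5.000000, 5.062500]

Step 5: midpoint = (5.000000 + 5.062500)/2 = 5.031250
  f(5.031250) = -0.641571
  f(mid) < 0, so root is in [5.031250, 5.062500]

midpoint = 5.031250


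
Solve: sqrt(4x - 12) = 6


Square both sides: 4x - 12 = 6^2 = 36
4x = 36 + 12 = 48
x = 12
Check: sqrt(4*12 - 12) = sqrt(36) = 6 ✓

x = 12


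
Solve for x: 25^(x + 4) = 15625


Express both sides with the same base.
15625 = 25^3
Since the bases match, equate exponents: x + 4 = 3
So x = 3 - (4) = -1

x = -1


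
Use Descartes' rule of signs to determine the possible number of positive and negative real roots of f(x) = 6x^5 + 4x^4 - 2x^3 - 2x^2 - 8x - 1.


Descartes' rule of signs:

For positive roots, count sign changes in f(x) = 6x^5 + 4x^4 - 2x^3 - 2x^2 - 8x - 1:
Signs of coefficients: +, +, -, -, -, -
Number of sign changes: 1
Possible positive real roots: 1

For negative roots, examine f(-x) = -6x^5 + 4x^4 + 2x^3 - 2x^2 + 8x - 1:
Signs of coefficients: -, +, +, -, +, -
Number of sign changes: 4
Possible negative real roots: 4, 2, 0

Positive roots: 1; Negative roots: 4 or 2 or 0


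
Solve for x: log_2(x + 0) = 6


Convert to exponential form: x + 0 = 2^6 = 64
x = 64 - 0 = 64
Check: log_2(64 + 0) = log_2(64) = log_2(64) = 6 ✓

x = 64


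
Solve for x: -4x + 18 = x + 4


Starting with: -4x + 18 = x + 4
Move all x terms to left: (-4 - 1)x = 4 - 18
Simplify: -5x = -14
Divide both sides by -5: x = 14/5

x = 14/5


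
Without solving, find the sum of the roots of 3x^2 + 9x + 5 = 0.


By Vieta's formulas for ax^2 + bx + c = 0:
  Sum of roots = -b/a
  Product of roots = c/a

Here a = 3, b = 9, c = 5
Sum = -(9)/3 = -3
Product = 5/3 = 5/3

Sum = -3


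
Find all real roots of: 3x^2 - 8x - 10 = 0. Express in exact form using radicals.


Using the quadratic formula: x = (-b ± sqrt(b^2 - 4ac)) / (2a)
Here a = 3, b = -8, c = -10
Discriminant = b^2 - 4ac = (-8)^2 - 4(3)(-10) = 64 + 120 = 184
Since discriminant = 184 > 0, there are two real roots.
x = (8 ± 2*sqrt(46)) / 6
Simplifying: x = (4 ± sqrt(46)) / 3
Numerically: x ≈ 3.5941 or x ≈ -0.9274

x = (4 + sqrt(46)) / 3 or x = (4 - sqrt(46)) / 3


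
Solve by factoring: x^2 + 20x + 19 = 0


We need two numbers that multiply to 19 and add to 20.
Those numbers are 19 and 1 (since 19 * 1 = 19 and 19 + 1 = 20).
So x^2 + 20x + 19 = (x + 19)(x + 1) = 0
Setting each factor to zero: x = -19 or x = -1

x = -19, x = -1


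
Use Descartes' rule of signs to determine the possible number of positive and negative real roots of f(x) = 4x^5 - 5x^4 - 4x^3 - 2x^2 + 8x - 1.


Descartes' rule of signs:

For positive roots, count sign changes in f(x) = 4x^5 - 5x^4 - 4x^3 - 2x^2 + 8x - 1:
Signs of coefficients: +, -, -, -, +, -
Number of sign changes: 3
Possible positive real roots: 3, 1

For negative roots, examine f(-x) = -4x^5 - 5x^4 + 4x^3 - 2x^2 - 8x - 1:
Signs of coefficients: -, -, +, -, -, -
Number of sign changes: 2
Possible negative real roots: 2, 0

Positive roots: 3 or 1; Negative roots: 2 or 0


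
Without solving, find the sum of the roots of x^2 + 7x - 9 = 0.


By Vieta's formulas for ax^2 + bx + c = 0:
  Sum of roots = -b/a
  Product of roots = c/a

Here a = 1, b = 7, c = -9
Sum = -(7)/1 = -7
Product = -9/1 = -9

Sum = -7


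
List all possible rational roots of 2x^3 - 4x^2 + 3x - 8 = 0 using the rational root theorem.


Rational root theorem: possible roots are ±p/q where:
  p divides the constant term (-8): p ∈ {1, 2, 4, 8}
  q divides the leading coefficient (2): q ∈ {1, 2}

All possible rational roots: -8, -4, -2, -1, -1/2, 1/2, 1, 2, 4, 8

-8, -4, -2, -1, -1/2, 1/2, 1, 2, 4, 8


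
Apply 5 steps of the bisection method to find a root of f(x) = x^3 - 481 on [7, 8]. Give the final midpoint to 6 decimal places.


f(x) = x^3 - 481
f(7) = -138 < 0
f(8) = 31 > 0

Step 1: midpoint = (7.000000 + 8.000000)/2 = 7.500000
  f(7.500000) = -59.125000
  f(mid) < 0, so root is in [7.500000, 8.000000]

Step 2: midpoint = (7.500000 + 8.000000)/2 = 7.750000
  f(7.750000) = -15.515625
  f(mid) < 0, so root is in [7.750000, 8.000000]

Step 3: midpoint = (7.750000 + 8.000000)/2 = 7.875000
  f(7.875000) = 7.373047
  f(mid) > 0, so root is in [7.750000, 7.875000]

Step 4: midpoint = (7.750000 + 7.875000)/2 = 7.812500
  f(7.812500) = -4.162842
  f(mid) < 0, so root is in [7.812500, 7.875000]

Step 5: midpoint = (7.812500 + 7.875000)/2 = 7.843750
  f(7.843750) = 1.582123
  f(mid) > 0, so root is in [7.812500, 7.843750]

midpoint = 7.843750


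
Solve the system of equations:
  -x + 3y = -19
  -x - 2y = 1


Using Cramer's rule:
Determinant D = (-1)(-2) - (-1)(3) = 2 + 3 = 5
Dx = (-19)(-2) - (1)(3) = 38 - 3 = 35
Dy = (-1)(1) - (-1)(-19) = -1 - 19 = -20
x = Dx/D = 35/5 = 7
y = Dy/D = -20/5 = -4

x = 7, y = -4


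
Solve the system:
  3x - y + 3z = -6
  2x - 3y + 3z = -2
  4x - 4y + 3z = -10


Using Cramer's rule. Expand each determinant along the first row.
D  = 3*[(-3)*3 - 3*(-4)] - (-1)*[2*3 - 3*4] + 3*[2*(-4) - (-3)*4]
  = 3*(3) - (-1)*(-6) + 3*(4) = 15
Dx = (-6)*[(-3)*3 - 3*(-4)] - (-1)*[(-2)*3 - 3*(-10)] + 3*[(-2)*(-4) - (-3)*(-10)]
  = (-6)*(3) - (-1)*(24) + 3*(-22) = -60
Dy = 3*[(-2)*3 - 3*(-10)] - (-6)*[2*3 - 3*4] + 3*[2*(-10) - (-2)*4]
  = 3*(24) - (-6)*(-6) + 3*(-12) = 0
Dz = 3*[(-3)*(-10) - (-2)*(-4)] - (-1)*[2*(-10) - (-2)*4] + (-6)*[2*(-4) - (-3)*4]
  = 3*(22) - (-1)*(-12) + (-6)*(4) = 30
x = Dx/D = -60/15 = -4, y = Dy/D = 0/15 = 0, z = Dz/D = 30/15 = 2
Check eq1: (3)(-4) + (-1)(0) + (3)(2) = -6 = -6 ✓
Check eq2: (2)(-4) + (-3)(0) + (3)(2) = -2 = -2 ✓
Check eq3: (4)(-4) + (-4)(0) + (3)(2) = -10 = -10 ✓

x = -4, y = 0, z = 2


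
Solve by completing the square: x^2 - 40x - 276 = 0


Start: x^2 - 40x - 276 = 0
Move constant: x^2 - 40x = 276
Half of -40 is -20, squared is 400
Add 400 to both sides: x^2 - 40x + 400 = 676
(x - 20)^2 = 676
x - 20 = ±26
x = 20 + 26 = 46 or x = 20 - 26 = -6

x = -6, x = 46


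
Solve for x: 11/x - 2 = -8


Subtract -2 from both sides: 11/x = -6
Multiply both sides by x: 11 = -6 * x
Divide by -6: x = -11/6

x = -11/6


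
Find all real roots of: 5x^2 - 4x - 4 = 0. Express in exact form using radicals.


Using the quadratic formula: x = (-b ± sqrt(b^2 - 4ac)) / (2a)
Here a = 5, b = -4, c = -4
Discriminant = b^2 - 4ac = (-4)^2 - 4(5)(-4) = 16 + 80 = 96
Since discriminant = 96 > 0, there are two real roots.
x = (4 ± 4*sqrt(6)) / 10
Simplifying: x = (2 ± 2*sqrt(6)) / 5
Numerically: x ≈ 1.3798 or x ≈ -0.5798

x = (2 + 2*sqrt(6)) / 5 or x = (2 - 2*sqrt(6)) / 5


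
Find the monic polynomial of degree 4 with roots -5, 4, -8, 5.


A monic polynomial with roots -5, 4, -8, 5 is:
p(x) = (x + 5)(x - 4)(x + 8)(x - 5)
After multiplying by (x + 5): x + 5
After multiplying by (x - 4): x^2 + x - 20
After multiplying by (x + 8): x^3 + 9x^2 - 12x - 160
After multiplying by (x - 5): x^4 + 4x^3 - 57x^2 - 100x + 800

x^4 + 4x^3 - 57x^2 - 100x + 800


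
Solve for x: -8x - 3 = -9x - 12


Starting with: -8x - 3 = -9x - 12
Move all x terms to left: (-8 + 9)x = -12 + 3
Simplify: x = -9
Divide both sides by 1: x = -9

x = -9


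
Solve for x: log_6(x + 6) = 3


Convert to exponential form: x + 6 = 6^3 = 216
x = 216 - 6 = 210
Check: log_6(210 + 6) = log_6(216) = log_6(216) = 3 ✓

x = 210


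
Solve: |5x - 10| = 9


An absolute value equation |expr| = 9 gives two cases:
Case 1: 5x - 10 = 9
  5x = 19, so x = 19/5
Case 2: 5x - 10 = -9
  5x = 1, so x = 1/5

x = 1/5, x = 19/5


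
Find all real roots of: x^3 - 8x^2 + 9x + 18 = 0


Let p(x) = x^3 - 8x^2 + 9x + 18. By the rational root theorem (leading coefficient 1), any rational root is an integer divisor of 18: try ±1, ±2, ... in turn.
Test x = 1: value = 20 ≠ 0.
Test x = -1: value = 0 ✓, so (x + 1) is a factor.
Synthetic division by (x + 1): bring down 1; 1(-1) - 8 = -9; (-9)(-1) + 9 = 18; 18(-1) + 18 = 0 → quotient x^2 - 9x + 18, remainder 0.
Solve the quadratic x^2 - 9x + 18 = 0: discriminant = (-9)^2 - 4(1)(18) = 81 - 72 = 9.
sqrt(9) = 3, so x = (9 ± 3)/2: x = 6 or x = 3.

x = -1, x = 3, x = 6


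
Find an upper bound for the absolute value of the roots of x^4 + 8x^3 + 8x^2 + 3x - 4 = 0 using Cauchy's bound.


Cauchy's bound: all roots r satisfy |r| <= 1 + max(|a_i/a_n|) for i = 0,...,n-1
where a_n is the leading coefficient.

Coefficients: [1, 8, 8, 3, -4]
Leading coefficient a_n = 1
Ratios |a_i/a_n|: 8, 8, 3, 4
Maximum ratio: 8
Cauchy's bound: |r| <= 1 + 8 = 9

Upper bound = 9


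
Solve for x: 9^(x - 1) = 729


Express both sides with the same base.
729 = 9^3
Since the bases match, equate exponents: x - 1 = 3
So x = 3 - (-1) = 4

x = 4


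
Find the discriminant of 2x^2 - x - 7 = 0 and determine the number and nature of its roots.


For ax^2 + bx + c = 0, discriminant D = b^2 - 4ac
Here a = 2, b = -1, c = -7
D = (-1)^2 - 4(2)(-7) = 1 + 56 = 57

D = 57 > 0 but not a perfect square
The equation has 2 distinct real irrational roots.

Discriminant = 57, 2 distinct real irrational roots


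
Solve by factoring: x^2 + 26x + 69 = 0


We need two numbers that multiply to 69 and add to 26.
Those numbers are 23 and 3 (since 23 * 3 = 69 and 23 + 3 = 26).
So x^2 + 26x + 69 = (x + 23)(x + 3) = 0
Setting each factor to zero: x = -23 or x = -3

x = -23, x = -3


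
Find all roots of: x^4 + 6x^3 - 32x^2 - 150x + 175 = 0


Let p(x) = x^4 + 6x^3 - 32x^2 - 150x + 175. By the rational root theorem (leading coefficient 1), any rational root is an integer divisor of 175: try ±1, ±2, ... in turn.
Test x = 1: value = 0 ✓, so (x - 1) is a factor.
Synthetic division by (x - 1): bring down 1; 1(1) + 6 = 7; 7(1) - 32 = -25; (-25)(1) - 150 = -175; (-175)(1) + 175 = 0 → quotient x^3 + 7x^2 - 25x - 175, remainder 0.
Continue with the quotient x^3 + 7x^2 - 25x - 175 (candidates must divide 175; re-test x = 1 first in case it repeats).
Test x = 1: value = -192 ≠ 0.
Test x = -1: value = -144 ≠ 0.
Test x = 5: value = 0 ✓, so (x - 5) is a factor.
Synthetic division by (x - 5): bring down 1; 1(5) + 7 = 12; 12(5) - 25 = 35; 35(5) - 175 = 0 → quotient x^2 + 12x + 35, remainder 0.
Solve the quadratic x^2 + 12x + 35 = 0: discriminant = 12^2 - 4(1)(35) = 144 - 140 = 4.
sqrt(4) = 2, so x = (-12 ± 2)/2: x = -5 or x = -7.
Collecting all roots found:

x = -7, x = -5, x = 1, x = 5


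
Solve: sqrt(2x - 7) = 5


Square both sides: 2x - 7 = 5^2 = 25
2x = 25 + 7 = 32
x = 16
Check: sqrt(2*16 - 7) = sqrt(25) = 5 ✓

x = 16


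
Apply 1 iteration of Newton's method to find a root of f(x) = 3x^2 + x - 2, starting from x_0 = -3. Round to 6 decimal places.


Newton's method: x_(n+1) = x_n - f(x_n)/f'(x_n)
f(x) = 3x^2 + x - 2
f'(x) = 6x + 1

Iteration 1:
  f(-3.000000) = 22.000000
  f'(-3.000000) = -17.000000
  x_1 = -3.000000 - (22.000000)/(-17.000000) = -1.705882

x_1 = -1.705882


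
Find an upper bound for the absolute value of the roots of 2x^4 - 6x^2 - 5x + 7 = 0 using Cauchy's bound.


Cauchy's bound: all roots r satisfy |r| <= 1 + max(|a_i/a_n|) for i = 0,...,n-1
where a_n is the leading coefficient.

Coefficients: [2, 0, -6, -5, 7]
Leading coefficient a_n = 2
Ratios |a_i/a_n|: 0, 3, 5/2, 7/2
Maximum ratio: 7/2
Cauchy's bound: |r| <= 1 + 7/2 = 9/2

Upper bound = 9/2


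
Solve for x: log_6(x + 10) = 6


Convert to exponential form: x + 10 = 6^6 = 46656
x = 46656 - 10 = 46646
Check: log_6(46646 + 10) = log_6(46656) = log_6(46656) = 6 ✓

x = 46646


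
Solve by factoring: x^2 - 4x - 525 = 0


We need two numbers that multiply to -525 and add to -4.
Those numbers are -25 and 21 (since (-25) * 21 = -525 and (-25) + 21 = -4).
So x^2 - 4x - 525 = (x - 25)(x + 21) = 0
Setting each factor to zero: x = 25 or x = -21

x = -21, x = 25


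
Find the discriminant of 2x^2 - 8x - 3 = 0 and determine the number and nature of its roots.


For ax^2 + bx + c = 0, discriminant D = b^2 - 4ac
Here a = 2, b = -8, c = -3
D = (-8)^2 - 4(2)(-3) = 64 + 24 = 88

D = 88 > 0 but not a perfect square
The equation has 2 distinct real irrational roots.

Discriminant = 88, 2 distinct real irrational roots


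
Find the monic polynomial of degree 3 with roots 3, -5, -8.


A monic polynomial with roots 3, -5, -8 is:
p(x) = (x - 3)(x + 5)(x + 8)
After multiplying by (x - 3): x - 3
After multiplying by (x + 5): x^2 + 2x - 15
After multiplying by (x + 8): x^3 + 10x^2 + x - 120

x^3 + 10x^2 + x - 120


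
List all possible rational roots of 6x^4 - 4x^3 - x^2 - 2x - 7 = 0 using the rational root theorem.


Rational root theorem: possible roots are ±p/q where:
  p divides the constant term (-7): p ∈ {1, 7}
  q divides the leading coefficient (6): q ∈ {1, 2, 3, 6}

All possible rational roots: -7, -7/2, -7/3, -7/6, -1, -1/2, -1/3, -1/6, 1/6, 1/3, 1/2, 1, 7/6, 7/3, 7/2, 7

-7, -7/2, -7/3, -7/6, -1, -1/2, -1/3, -1/6, 1/6, 1/3, 1/2, 1, 7/6, 7/3, 7/2, 7


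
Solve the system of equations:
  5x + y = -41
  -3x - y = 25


Using Cramer's rule:
Determinant D = (5)(-1) - (-3)(1) = -5 + 3 = -2
Dx = (-41)(-1) - (25)(1) = 41 - 25 = 16
Dy = (5)(25) - (-3)(-41) = 125 - 123 = 2
x = Dx/D = 16/-2 = -8
y = Dy/D = 2/-2 = -1

x = -8, y = -1


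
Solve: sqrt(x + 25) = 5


Square both sides: x + 25 = 5^2 = 25
x = 25 - 25 = 0
x = 0
Check: sqrt(1*0 + 25) = sqrt(25) = 5 ✓

x = 0


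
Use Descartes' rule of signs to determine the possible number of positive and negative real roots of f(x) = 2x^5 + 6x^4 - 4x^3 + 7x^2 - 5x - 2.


Descartes' rule of signs:

For positive roots, count sign changes in f(x) = 2x^5 + 6x^4 - 4x^3 + 7x^2 - 5x - 2:
Signs of coefficients: +, +, -, +, -, -
Number of sign changes: 3
Possible positive real roots: 3, 1

For negative roots, examine f(-x) = -2x^5 + 6x^4 + 4x^3 + 7x^2 + 5x - 2:
Signs of coefficients: -, +, +, +, +, -
Number of sign changes: 2
Possible negative real roots: 2, 0

Positive roots: 3 or 1; Negative roots: 2 or 0


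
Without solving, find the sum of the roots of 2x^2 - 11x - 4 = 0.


By Vieta's formulas for ax^2 + bx + c = 0:
  Sum of roots = -b/a
  Product of roots = c/a

Here a = 2, b = -11, c = -4
Sum = -(-11)/2 = 11/2
Product = -4/2 = -2

Sum = 11/2


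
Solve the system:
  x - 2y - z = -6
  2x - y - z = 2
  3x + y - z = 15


Using Cramer's rule. Expand each determinant along the first row.
D  = 1*[(-1)*(-1) - (-1)*1] - (-2)*[2*(-1) - (-1)*3] + (-1)*[2*1 - (-1)*3]
  = 1*(2) - (-2)*(1) + (-1)*(5) = -1
Dx = (-6)*[(-1)*(-1) - (-1)*1] - (-2)*[2*(-1) - (-1)*15] + (-1)*[2*1 - (-1)*15]
  = (-6)*(2) - (-2)*(13) + (-1)*(17) = -3
Dy = 1*[2*(-1) - (-1)*15] - (-6)*[2*(-1) - (-1)*3] + (-1)*[2*15 - 2*3]
  = 1*(13) - (-6)*(1) + (-1)*(24) = -5
Dz = 1*[(-1)*15 - 2*1] - (-2)*[2*15 - 2*3] + (-6)*[2*1 - (-1)*3]
  = 1*(-17) - (-2)*(24) + (-6)*(5) = 1
x = Dx/D = -3/-1 = 3, y = Dy/D = -5/-1 = 5, z = Dz/D = 1/-1 = -1
Check eq1: (1)(3) + (-2)(5) + (-1)(-1) = -6 = -6 ✓
Check eq2: (2)(3) + (-1)(5) + (-1)(-1) = 2 = 2 ✓
Check eq3: (3)(3) + (1)(5) + (-1)(-1) = 15 = 15 ✓

x = 3, y = 5, z = -1


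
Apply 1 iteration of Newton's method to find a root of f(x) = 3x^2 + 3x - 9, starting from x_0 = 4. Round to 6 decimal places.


Newton's method: x_(n+1) = x_n - f(x_n)/f'(x_n)
f(x) = 3x^2 + 3x - 9
f'(x) = 6x + 3

Iteration 1:
  f(4.000000) = 51.000000
  f'(4.000000) = 27.000000
  x_1 = 4.000000 - (51.000000)/(27.000000) = 2.111111

x_1 = 2.111111


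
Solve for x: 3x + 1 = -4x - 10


Starting with: 3x + 1 = -4x - 10
Move all x terms to left: (3 + 4)x = -10 - 1
Simplify: 7x = -11
Divide both sides by 7: x = -11/7

x = -11/7


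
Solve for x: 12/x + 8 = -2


Subtract 8 from both sides: 12/x = -10
Multiply both sides by x: 12 = -10 * x
Divide by -10: x = -6/5

x = -6/5


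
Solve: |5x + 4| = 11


An absolute value equation |expr| = 11 gives two cases:
Case 1: 5x + 4 = 11
  5x = 7, so x = 7/5
Case 2: 5x + 4 = -11
  5x = -15, so x = -3

x = -3, x = 7/5


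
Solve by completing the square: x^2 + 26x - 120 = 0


Start: x^2 + 26x - 120 = 0
Move constant: x^2 + 26x = 120
Half of 26 is 13, squared is 169
Add 169 to both sides: x^2 + 26x + 169 = 289
(x + 13)^2 = 289
x + 13 = ±17
x = -13 + 17 = 4 or x = -13 - 17 = -30

x = -30, x = 4


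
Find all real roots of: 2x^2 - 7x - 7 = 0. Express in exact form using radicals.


Using the quadratic formula: x = (-b ± sqrt(b^2 - 4ac)) / (2a)
Here a = 2, b = -7, c = -7
Discriminant = b^2 - 4ac = (-7)^2 - 4(2)(-7) = 49 + 56 = 105
Since discriminant = 105 > 0, there are two real roots.
x = (7 ± sqrt(105)) / 4
Numerically: x ≈ 4.3117 or x ≈ -0.8117

x = (7 + sqrt(105)) / 4 or x = (7 - sqrt(105)) / 4


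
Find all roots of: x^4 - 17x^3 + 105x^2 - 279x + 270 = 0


Let p(x) = x^4 - 17x^3 + 105x^2 - 279x + 270. By the rational root theorem (leading coefficient 1), any rational root is an integer divisor of 270: try ±1, ±2, ... in turn.
Test x = 1: value = 80 ≠ 0.
Test x = -1: value = 672 ≠ 0.
Test x = 2: value = 12 ≠ 0.
Test x = -2: value = 1400 ≠ 0.
Test x = 3: value = 0 ✓, so (x - 3) is a factor.
Synthetic division by (x - 3): bring down 1; 1(3) - 17 = -14; (-14)(3) + 105 = 63; 63(3) - 279 = -90; (-90)(3) + 270 = 0 → quotient x^3 - 14x^2 + 63x - 90, remainder 0.
Continue with the quotient x^3 - 14x^2 + 63x - 90 (candidates must divide 90; re-test x = 3 first in case it repeats).
Test x = 3: value = 0 ✓, so (x - 3) is a factor.
Synthetic division by (x - 3): bring down 1; 1(3) - 14 = -11; (-11)(3) + 63 = 30; 30(3) - 90 = 0 → quotient x^2 - 11x + 30, remainder 0.
Solve the quadratic x^2 - 11x + 30 = 0: discriminant = (-11)^2 - 4(1)(30) = 121 - 120 = 1.
sqrt(1) = 1, so x = (11 ± 1)/2: x = 6 or x = 5.
Collecting all roots found:

x = 3 (multiplicity 2), x = 5, x = 6


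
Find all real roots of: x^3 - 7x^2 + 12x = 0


The constant term is 0, so x = 0 is a root. Factor out x:
  x(x^2 - 7x + 12) = 0
Solve the quadratic x^2 - 7x + 12 = 0: discriminant = (-7)^2 - 4(1)(12) = 49 - 48 = 1.
sqrt(1) = 1, so x = (7 ± 1)/2: x = 4 or x = 3.

x = 0, x = 3, x = 4


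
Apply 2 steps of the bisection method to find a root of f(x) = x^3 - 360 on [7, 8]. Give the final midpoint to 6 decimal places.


f(x) = x^3 - 360
f(7) = -17 < 0
f(8) = 152 > 0

Step 1: midpoint = (7.000000 + 8.000000)/2 = 7.500000
  f(7.500000) = 61.875000
  f(mid) > 0, so root is in [7.000000, 7.500000]

Step 2: midpoint = (7.000000 + 7.500000)/2 = 7.250000
  f(7.250000) = 21.078125
  f(mid) > 0, so root is in [7.000000, 7.250000]

midpoint = 7.250000


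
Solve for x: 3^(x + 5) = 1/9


Express both sides with the same base.
1/9 = 3^(-2)
Since the bases match, equate exponents: x + 5 = -2
So x = -2 - (5) = -7

x = -7


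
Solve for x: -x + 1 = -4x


Starting with: -x + 1 = -4x
Move all x terms to left: (-1 + 4)x = 0 - 1
Simplify: 3x = -1
Divide both sides by 3: x = -1/3

x = -1/3


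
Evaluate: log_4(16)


We need the exponent such that 4^? = 16
4^2 = 16
Therefore log_4(16) = 2

2


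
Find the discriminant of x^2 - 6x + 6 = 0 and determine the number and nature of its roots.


For ax^2 + bx + c = 0, discriminant D = b^2 - 4ac
Here a = 1, b = -6, c = 6
D = (-6)^2 - 4(1)(6) = 36 - 24 = 12

D = 12 > 0 but not a perfect square
The equation has 2 distinct real irrational roots.

Discriminant = 12, 2 distinct real irrational roots


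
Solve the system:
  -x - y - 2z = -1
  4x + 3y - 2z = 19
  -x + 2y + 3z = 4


Using Cramer's rule. Expand each determinant along the first row.
D  = (-1)*[3*3 - (-2)*2] - (-1)*[4*3 - (-2)*(-1)] + (-2)*[4*2 - 3*(-1)]
  = (-1)*(13) - (-1)*(10) + (-2)*(11) = -25
Dx = (-1)*[3*3 - (-2)*2] - (-1)*[19*3 - (-2)*4] + (-2)*[19*2 - 3*4]
  = (-1)*(13) - (-1)*(65) + (-2)*(26) = 0
Dy = (-1)*[19*3 - (-2)*4] - (-1)*[4*3 - (-2)*(-1)] + (-2)*[4*4 - 19*(-1)]
  = (-1)*(65) - (-1)*(10) + (-2)*(35) = -125
Dz = (-1)*[3*4 - 19*2] - (-1)*[4*4 - 19*(-1)] + (-1)*[4*2 - 3*(-1)]
  = (-1)*(-26) - (-1)*(35) + (-1)*(11) = 50
x = Dx/D = 0/-25 = 0, y = Dy/D = -125/-25 = 5, z = Dz/D = 50/-25 = -2
Check eq1: (-1)(0) + (-1)(5) + (-2)(-2) = -1 = -1 ✓
Check eq2: (4)(0) + (3)(5) + (-2)(-2) = 19 = 19 ✓
Check eq3: (-1)(0) + (2)(5) + (3)(-2) = 4 = 4 ✓

x = 0, y = 5, z = -2


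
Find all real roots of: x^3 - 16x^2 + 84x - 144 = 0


Let p(x) = x^3 - 16x^2 + 84x - 144. By the rational root theorem (leading coefficient 1), any rational root is an integer divisor of 144: try ±1, ±2, ... in turn.
Test x = 1: value = -75 ≠ 0.
Test x = -1: value = -245 ≠ 0.
Test x = 2: value = -32 ≠ 0.
Test x = -2: value = -384 ≠ 0.
Test x = 3: value = -9 ≠ 0.
Test x = -3: value = -567 ≠ 0.
Test x = 4: value = 0 ✓, so (x - 4) is a factor.
Synthetic division by (x - 4): bring down 1; 1(4) - 16 = -12; (-12)(4) + 84 = 36; 36(4) - 144 = 0 → quotient x^2 - 12x + 36, remainder 0.
Solve the quadratic x^2 - 12x + 36 = 0: discriminant = (-12)^2 - 4(1)(36) = 144 - 144 = 0.
Discriminant = 0, so a double root: x = 12/2 = 6.

x = 4, x = 6 (multiplicity 2)


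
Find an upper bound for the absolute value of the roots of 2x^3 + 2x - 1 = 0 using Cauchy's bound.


Cauchy's bound: all roots r satisfy |r| <= 1 + max(|a_i/a_n|) for i = 0,...,n-1
where a_n is the leading coefficient.

Coefficients: [2, 0, 2, -1]
Leading coefficient a_n = 2
Ratios |a_i/a_n|: 0, 1, 1/2
Maximum ratio: 1
Cauchy's bound: |r| <= 1 + 1 = 2

Upper bound = 2


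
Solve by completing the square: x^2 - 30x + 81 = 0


Start: x^2 - 30x + 81 = 0
Move constant: x^2 - 30x = -81
Half of -30 is -15, squared is 225
Add 225 to both sides: x^2 - 30x + 225 = 144
(x - 15)^2 = 144
x - 15 = ±12
x = 15 + 12 = 27 or x = 15 - 12 = 3

x = 3, x = 27


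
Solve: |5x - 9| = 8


An absolute value equation |expr| = 8 gives two cases:
Case 1: 5x - 9 = 8
  5x = 17, so x = 17/5
Case 2: 5x - 9 = -8
  5x = 1, so x = 1/5

x = 1/5, x = 17/5


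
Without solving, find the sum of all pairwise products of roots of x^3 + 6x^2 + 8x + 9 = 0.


By Vieta's formulas for x^3 + bx^2 + cx + d = 0:
  r1 + r2 + r3 = -b/a = -6
  r1*r2 + r1*r3 + r2*r3 = c/a = 8
  r1*r2*r3 = -d/a = -9


Sum of pairwise products = 8


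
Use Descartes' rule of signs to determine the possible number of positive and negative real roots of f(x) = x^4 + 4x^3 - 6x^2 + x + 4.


Descartes' rule of signs:

For positive roots, count sign changes in f(x) = x^4 + 4x^3 - 6x^2 + x + 4:
Signs of coefficients: +, +, -, +, +
Number of sign changes: 2
Possible positive real roots: 2, 0

For negative roots, examine f(-x) = x^4 - 4x^3 - 6x^2 - x + 4:
Signs of coefficients: +, -, -, -, +
Number of sign changes: 2
Possible negative real roots: 2, 0

Positive roots: 2 or 0; Negative roots: 2 or 0


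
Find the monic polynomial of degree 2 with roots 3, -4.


A monic polynomial with roots 3, -4 is:
p(x) = (x - 3)(x + 4)
After multiplying by (x - 3): x - 3
After multiplying by (x + 4): x^2 + x - 12

x^2 + x - 12


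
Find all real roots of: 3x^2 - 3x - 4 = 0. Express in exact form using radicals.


Using the quadratic formula: x = (-b ± sqrt(b^2 - 4ac)) / (2a)
Here a = 3, b = -3, c = -4
Discriminant = b^2 - 4ac = (-3)^2 - 4(3)(-4) = 9 + 48 = 57
Since discriminant = 57 > 0, there are two real roots.
x = (3 ± sqrt(57)) / 6
Numerically: x ≈ 1.7583 or x ≈ -0.7583

x = (3 + sqrt(57)) / 6 or x = (3 - sqrt(57)) / 6


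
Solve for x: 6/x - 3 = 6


Subtract -3 from both sides: 6/x = 9
Multiply both sides by x: 6 = 9 * x
Divide by 9: x = 2/3

x = 2/3


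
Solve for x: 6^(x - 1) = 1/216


Express both sides with the same base.
1/216 = 6^(-3)
Since the bases match, equate exponents: x - 1 = -3
So x = -3 - (-1) = -2

x = -2


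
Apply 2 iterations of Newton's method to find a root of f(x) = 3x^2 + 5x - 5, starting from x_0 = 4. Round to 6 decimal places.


Newton's method: x_(n+1) = x_n - f(x_n)/f'(x_n)
f(x) = 3x^2 + 5x - 5
f'(x) = 6x + 5

Iteration 1:
  f(4.000000) = 63.000000
  f'(4.000000) = 29.000000
  x_1 = 4.000000 - (63.000000)/(29.000000) = 1.827586

Iteration 2:
  f(1.827586) = 14.158145
  f'(1.827586) = 15.965517
  x_2 = 1.827586 - (14.158145)/(15.965517) = 0.940791

x_2 = 0.940791


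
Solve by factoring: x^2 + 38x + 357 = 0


We need two numbers that multiply to 357 and add to 38.
Those numbers are 21 and 17 (since 21 * 17 = 357 and 21 + 17 = 38).
So x^2 + 38x + 357 = (x + 21)(x + 17) = 0
Setting each factor to zero: x = -21 or x = -17

x = -21, x = -17


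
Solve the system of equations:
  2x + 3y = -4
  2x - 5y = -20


Using Cramer's rule:
Determinant D = (2)(-5) - (2)(3) = -10 - 6 = -16
Dx = (-4)(-5) - (-20)(3) = 20 + 60 = 80
Dy = (2)(-20) - (2)(-4) = -40 + 8 = -32
x = Dx/D = 80/-16 = -5
y = Dy/D = -32/-16 = 2

x = -5, y = 2


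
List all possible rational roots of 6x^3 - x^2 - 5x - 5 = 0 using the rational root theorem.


Rational root theorem: possible roots are ±p/q where:
  p divides the constant term (-5): p ∈ {1, 5}
  q divides the leading coefficient (6): q ∈ {1, 2, 3, 6}

All possible rational roots: -5, -5/2, -5/3, -1, -5/6, -1/2, -1/3, -1/6, 1/6, 1/3, 1/2, 5/6, 1, 5/3, 5/2, 5

-5, -5/2, -5/3, -1, -5/6, -1/2, -1/3, -1/6, 1/6, 1/3, 1/2, 5/6, 1, 5/3, 5/2, 5


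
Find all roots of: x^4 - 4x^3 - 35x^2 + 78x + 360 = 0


Let p(x) = x^4 - 4x^3 - 35x^2 + 78x + 360. By the rational root theorem (leading coefficient 1), any rational root is an integer divisor of 360: try ±1, ±2, ... in turn.
Test x = 1: value = 400 ≠ 0.
Test x = -1: value = 252 ≠ 0.
Test x = 2: value = 360 ≠ 0.
Test x = -2: value = 112 ≠ 0.
Test x = 3: value = 252 ≠ 0.
Test x = -3: value = 0 ✓, so (x + 3) is a factor.
Synthetic division by (x + 3): bring down 1; 1(-3) - 4 = -7; (-7)(-3) - 35 = -14; (-14)(-3) + 78 = 120; 120(-3) + 360 = 0 → quotient x^3 - 7x^2 - 14x + 120, remainder 0.
Continue with the quotient x^3 - 7x^2 - 14x + 120 (candidates must divide 120; re-test x = -3 first in case it repeats).
Test x = -3: value = 72 ≠ 0.
Test x = 4: value = 16 ≠ 0.
Test x = -4: value = 0 ✓, so (x + 4) is a factor.
Synthetic division by (x + 4): bring down 1; 1(-4) - 7 = -11; (-11)(-4) - 14 = 30; 30(-4) + 120 = 0 → quotient x^2 - 11x + 30, remainder 0.
Solve the quadratic x^2 - 11x + 30 = 0: discriminant = (-11)^2 - 4(1)(30) = 121 - 120 = 1.
sqrt(1) = 1, so x = (11 ± 1)/2: x = 6 or x = 5.
Collecting all roots found:

x = -4, x = -3, x = 5, x = 6


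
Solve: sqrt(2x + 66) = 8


Square both sides: 2x + 66 = 8^2 = 64
2x = 64 - 66 = -2
x = -1
Check: sqrt(2*(-1) + 66) = sqrt(64) = 8 ✓

x = -1


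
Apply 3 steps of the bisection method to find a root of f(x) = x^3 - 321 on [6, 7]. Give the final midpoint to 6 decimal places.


f(x) = x^3 - 321
f(6) = -105 < 0
f(7) = 22 > 0

Step 1: midpoint = (6.000000 + 7.000000)/2 = 6.500000
  f(6.500000) = -46.375000
  f(mid) < 0, so root is in [6.500000, 7.000000]

Step 2: midpoint = (6.500000 + 7.000000)/2 = 6.750000
  f(6.750000) = -13.453125
  f(mid) < 0, so root is in [6.750000, 7.000000]

Step 3: midpoint = (6.750000 + 7.000000)/2 = 6.875000
  f(6.875000) = 3.951172
  f(mid) > 0, so root is in [6.750000, 6.875000]

midpoint = 6.875000


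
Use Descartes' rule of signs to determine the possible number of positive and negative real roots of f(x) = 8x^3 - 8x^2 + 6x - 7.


Descartes' rule of signs:

For positive roots, count sign changes in f(x) = 8x^3 - 8x^2 + 6x - 7:
Signs of coefficients: +, -, +, -
Number of sign changes: 3
Possible positive real roots: 3, 1

For negative roots, examine f(-x) = -8x^3 - 8x^2 - 6x - 7:
Signs of coefficients: -, -, -, -
Number of sign changes: 0
Possible negative real roots: 0

Positive roots: 3 or 1; Negative roots: 0
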